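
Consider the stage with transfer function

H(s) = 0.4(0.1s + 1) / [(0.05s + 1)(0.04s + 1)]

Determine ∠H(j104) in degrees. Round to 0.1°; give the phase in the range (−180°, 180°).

-71.1°

At ω = 104 rad/s:
zero (1 + j104·0.1) = 1 + j10.4 → |·| ≈ 10.448, ∠ ≈ 84.51°
pole (1 + j104·0.05) = 1 + j5.2 → |·| ≈ 5.2953, ∠ ≈ 79.11°
pole (1 + j104·0.04) = 1 + j4.16 → |·| ≈ 4.2785, ∠ ≈ 76.48°
∠H = (84.51°) − (79.11° + 76.48°) = -71.08°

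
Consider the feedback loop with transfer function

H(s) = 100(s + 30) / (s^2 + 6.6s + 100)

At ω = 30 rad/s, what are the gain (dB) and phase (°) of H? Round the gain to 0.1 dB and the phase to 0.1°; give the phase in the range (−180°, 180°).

14.2 dB, -121.1°

At s = jω = j30:
zero (s+30): 30 + j30 → |·| = √(30²+30²) = √1800 ≈ 42.426, ∠ = arctan(30/30) ≈ 45.00°
quadratic: (j30)² + 6.6·j30 + 100 = -800 + j198 → |·| ≈ 824.14, ∠ ≈ 166.10°
|H| = 100 · 42.426 / 824.14 ≈ 5.1479
Gain = 20 log₁₀(5.1479) ≈ 14.23 dB
∠H = 45.00° − 166.10° = -121.10°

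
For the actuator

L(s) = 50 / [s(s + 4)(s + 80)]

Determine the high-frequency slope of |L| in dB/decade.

Each pole contributes −20 dB/decade at high frequency; each zero contributes +20 dB/decade.
Net: 0 zero(s) − 3 pole(s) → -60 dB/decade.

-60 dB/decade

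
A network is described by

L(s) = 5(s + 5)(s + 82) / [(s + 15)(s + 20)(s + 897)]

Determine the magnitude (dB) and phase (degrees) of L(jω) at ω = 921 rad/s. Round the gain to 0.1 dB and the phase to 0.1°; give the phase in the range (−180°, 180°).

At s = jω = j921:
zero (s+5): 5 + j921 → |·| = √(5²+921²) = √848266 ≈ 921.01, ∠ = arctan(921/5) ≈ 89.69°
zero (s+82): 82 + j921 → |·| = √(82²+921²) = √854965 ≈ 924.64, ∠ = arctan(921/82) ≈ 84.91°
pole (s+15): 15 + j921 → |·| = √(15²+921²) = √848466 ≈ 921.12, ∠ = arctan(921/15) ≈ 89.07°
pole (s+20): 20 + j921 → |·| = √(20²+921²) = √848641 ≈ 921.22, ∠ = arctan(921/20) ≈ 88.76°
pole (s+897): 897 + j921 → |·| = √(897²+921²) = √1652850 ≈ 1285.6, ∠ = arctan(921/897) ≈ 45.76°
|L| = 5 · 8.516e+05 / 1.0909e+09 ≈ 0.0039032
Gain = 20 log₁₀(0.0039032) ≈ -48.17 dB
∠L = 174.60° − 223.59° = -48.99°

-48.2 dB, -49.0°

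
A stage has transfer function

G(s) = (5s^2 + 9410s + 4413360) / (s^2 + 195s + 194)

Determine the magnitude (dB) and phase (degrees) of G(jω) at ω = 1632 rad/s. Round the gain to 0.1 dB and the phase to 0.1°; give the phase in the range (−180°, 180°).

Substitute s = j1632:
Numerator: 5(j1632)^2 + 9410(j1632) + 4413360 = -8903760 + j15357120
Denominator: (j1632)^2 + 195(j1632) + 194 = -2663230 + j318240
|N| = √(8903760² + 15357120²) ≈ 1.7752e+07, ∠N ≈ 120.10°
|D| = √(2663230² + 318240²) ≈ 2.6822e+06, ∠D ≈ 173.19°
|G| = 1.7752e+07 / 2.6822e+06 ≈ 6.6184
Gain = 20 log₁₀(6.6184) ≈ 16.42 dB
∠G = 120.10° − 173.19° = -53.09°

16.4 dB, -53.1°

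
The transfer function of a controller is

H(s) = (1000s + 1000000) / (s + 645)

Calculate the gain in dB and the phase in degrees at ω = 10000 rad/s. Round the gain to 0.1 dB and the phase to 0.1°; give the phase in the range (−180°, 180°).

60.0 dB, -2.0°

Substitute s = j10000:
Numerator: 1000(j10000) + 1000000 = 1000000 + j10000000
Denominator: (j10000) + 645 = 645 + j10000
|N| = √(1000000² + 10000000²) ≈ 1.005e+07, ∠N ≈ 84.29°
|D| = √(645² + 10000²) ≈ 10021, ∠D ≈ 86.31°
|H| = 1.005e+07 / 10021 ≈ 1002.9
Gain = 20 log₁₀(1002.9) ≈ 60.03 dB
∠H = 84.29° − 86.31° = -2.02°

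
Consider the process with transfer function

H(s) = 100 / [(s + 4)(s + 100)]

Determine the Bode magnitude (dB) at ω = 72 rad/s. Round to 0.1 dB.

-39.0 dB

At s = jω = j72:
pole (s+4): 4 + j72 → |·| = √(4²+72²) = √5200 ≈ 72.111, ∠ = arctan(72/4) ≈ 86.82°
pole (s+100): 100 + j72 → |·| = √(100²+72²) = √15184 ≈ 123.22, ∠ = arctan(72/100) ≈ 35.75°
|H| = 100 / 8885.5 ≈ 0.011254
Gain = 20 log₁₀(0.011254) ≈ -38.97 dB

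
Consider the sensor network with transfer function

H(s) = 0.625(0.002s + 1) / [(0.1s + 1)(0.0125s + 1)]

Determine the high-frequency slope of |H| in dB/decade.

Each pole contributes −20 dB/decade at high frequency; each zero contributes +20 dB/decade.
Net: 1 zero(s) − 2 pole(s) → -20 dB/decade.

-20 dB/decade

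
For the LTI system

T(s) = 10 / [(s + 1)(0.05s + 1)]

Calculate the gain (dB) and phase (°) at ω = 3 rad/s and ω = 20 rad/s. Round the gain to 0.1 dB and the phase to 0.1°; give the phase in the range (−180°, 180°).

At ω = 3 rad/s:
pole (1 + j3·1) = 1 + j3 → |·| ≈ 3.1623, ∠ ≈ 71.57°
pole (1 + j3·0.05) = 1 + j0.15 → |·| ≈ 1.0112, ∠ ≈ 8.53°
|T| = 10 · 1 / (3.1623 · 1.0112) ≈ 3.1272
Gain = 20 log₁₀(3.1272) ≈ 9.90 dB
∠T = (0°) − (71.57° + 8.53°) = -80.10°

At ω = 20 rad/s:
pole (1 + j20·1) = 1 + j20 → |·| ≈ 20.025, ∠ ≈ 87.14°
pole (1 + j20·0.05) = 1 + j1 → |·| ≈ 1.4142, ∠ ≈ 45.00°
|T| = 10 · 1 / (20.025 · 1.4142) ≈ 0.35312
Gain = 20 log₁₀(0.35312) ≈ -9.04 dB
∠T = (0°) − (87.14° + 45.00°) = -132.14°

ω = 3: 9.9 dB, -80.1°; ω = 20: -9.0 dB, -132.1°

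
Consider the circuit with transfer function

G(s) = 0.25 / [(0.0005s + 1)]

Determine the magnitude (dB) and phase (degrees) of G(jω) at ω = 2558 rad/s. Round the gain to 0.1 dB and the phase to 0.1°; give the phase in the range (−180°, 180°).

At ω = 2558 rad/s:
pole (1 + j2558·0.0005) = 1 + j1.279 → |·| ≈ 1.6235, ∠ ≈ 51.98°
|G| = 0.25 · 1 / (1.6235) ≈ 0.15399
Gain = 20 log₁₀(0.15399) ≈ -16.25 dB
∠G = (0°) − (51.98°) = -51.98°

-16.3 dB, -52.0°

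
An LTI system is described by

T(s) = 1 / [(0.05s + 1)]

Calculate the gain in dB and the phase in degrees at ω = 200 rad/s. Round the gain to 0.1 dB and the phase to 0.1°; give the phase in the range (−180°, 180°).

-20.0 dB, -84.3°

At ω = 200 rad/s:
pole (1 + j200·0.05) = 1 + j10 → |·| ≈ 10.05, ∠ ≈ 84.29°
|T| = 1 · 1 / (10.05) ≈ 0.099502
Gain = 20 log₁₀(0.099502) ≈ -20.04 dB
∠T = (0°) − (84.29°) = -84.29°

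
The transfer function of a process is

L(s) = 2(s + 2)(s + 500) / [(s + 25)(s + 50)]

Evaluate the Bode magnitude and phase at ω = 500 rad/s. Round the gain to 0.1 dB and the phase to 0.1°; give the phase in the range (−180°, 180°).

At s = jω = j500:
zero (s+2): 2 + j500 → |·| = √(2²+500²) = √250004 ≈ 500, ∠ = arctan(500/2) ≈ 89.77°
zero (s+500): 500 + j500 → |·| = √(500²+500²) = √500000 ≈ 707.11, ∠ = arctan(500/500) ≈ 45.00°
pole (s+25): 25 + j500 → |·| = √(25²+500²) = √250625 ≈ 500.62, ∠ = arctan(500/25) ≈ 87.14°
pole (s+50): 50 + j500 → |·| = √(50²+500²) = √252500 ≈ 502.49, ∠ = arctan(500/50) ≈ 84.29°
|L| = 2 · 3.5356e+05 / 2.5156e+05 ≈ 2.8109
Gain = 20 log₁₀(2.8109) ≈ 8.98 dB
∠L = 134.77° − 171.43° = -36.66°

9.0 dB, -36.7°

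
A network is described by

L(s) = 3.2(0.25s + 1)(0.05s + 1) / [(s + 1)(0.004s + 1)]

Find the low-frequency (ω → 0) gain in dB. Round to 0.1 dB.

10.1 dB

L(0) = 3.2 · 1 / 1 = 3.2
20 log₁₀(3.2) ≈ 10.10 dB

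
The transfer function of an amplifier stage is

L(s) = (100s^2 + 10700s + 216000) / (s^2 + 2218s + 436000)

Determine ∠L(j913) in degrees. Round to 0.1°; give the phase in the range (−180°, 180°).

Substitute s = j913:
Numerator: 100(j913)^2 + 10700(j913) + 216000 = -83140900 + j9769100
Denominator: (j913)^2 + 2218(j913) + 436000 = -397569 + j2025034
|N| = √(83140900² + 9769100²) ≈ 8.3713e+07, ∠N ≈ 173.30°
|D| = √(397569² + 2025034²) ≈ 2.0637e+06, ∠D ≈ 101.11°
∠L = 173.30° − 101.11° = 72.19°

72.2°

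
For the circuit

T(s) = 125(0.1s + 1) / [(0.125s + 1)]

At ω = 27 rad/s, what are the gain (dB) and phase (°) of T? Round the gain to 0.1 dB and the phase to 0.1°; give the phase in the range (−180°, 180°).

40.2 dB, -3.8°

At ω = 27 rad/s:
zero (1 + j27·0.1) = 1 + j2.7 → |·| ≈ 2.8792, ∠ ≈ 69.68°
pole (1 + j27·0.125) = 1 + j3.375 → |·| ≈ 3.52, ∠ ≈ 73.50°
|T| = 125 · 2.8792 / (3.52) ≈ 102.24
Gain = 20 log₁₀(102.24) ≈ 40.19 dB
∠T = (69.68°) − (73.50°) = -3.82°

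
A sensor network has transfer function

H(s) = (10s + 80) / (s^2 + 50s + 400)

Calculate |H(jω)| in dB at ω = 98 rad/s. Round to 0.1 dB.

-20.5 dB

Substitute s = j98:
Numerator: 10(j98) + 80 = 80 + j980
Denominator: (j98)^2 + 50(j98) + 400 = -9204 + j4900
|N| = √(80² + 980²) ≈ 983.26, ∠N ≈ 85.33°
|D| = √(9204² + 4900²) ≈ 10427, ∠D ≈ 151.97°
|H| = 983.26 / 10427 ≈ 0.094299
Gain = 20 log₁₀(0.094299) ≈ -20.51 dB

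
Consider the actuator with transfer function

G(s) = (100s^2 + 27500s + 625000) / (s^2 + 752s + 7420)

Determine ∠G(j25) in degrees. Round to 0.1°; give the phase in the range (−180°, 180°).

-19.4°

Substitute s = j25:
Numerator: 100(j25)^2 + 27500(j25) + 625000 = 562500 + j687500
Denominator: (j25)^2 + 752(j25) + 7420 = 6795 + j18800
|N| = √(562500² + 687500²) ≈ 8.8829e+05, ∠N ≈ 50.71°
|D| = √(6795² + 18800²) ≈ 19990, ∠D ≈ 70.13°
∠G = 50.71° − 70.13° = -19.42°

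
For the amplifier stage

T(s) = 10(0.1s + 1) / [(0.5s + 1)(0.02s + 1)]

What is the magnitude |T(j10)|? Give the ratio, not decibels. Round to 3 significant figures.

2.72

At ω = 10 rad/s:
zero (1 + j10·0.1) = 1 + j1 → |·| ≈ 1.4142, ∠ ≈ 45.00°
pole (1 + j10·0.5) = 1 + j5 → |·| ≈ 5.099, ∠ ≈ 78.69°
pole (1 + j10·0.02) = 1 + j0.2 → |·| ≈ 1.0198, ∠ ≈ 11.31°
|T| = 10 · 1.4142 / (5.099 · 1.0198) ≈ 2.7196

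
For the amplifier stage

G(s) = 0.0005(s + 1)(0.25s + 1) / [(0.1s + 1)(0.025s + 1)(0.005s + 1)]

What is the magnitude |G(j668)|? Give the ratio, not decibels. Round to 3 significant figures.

At ω = 668 rad/s:
zero (1 + j668·1) = 1 + j668 → |·| ≈ 668, ∠ ≈ 89.91°
zero (1 + j668·0.25) = 1 + j167 → |·| ≈ 167, ∠ ≈ 89.66°
pole (1 + j668·0.1) = 1 + j66.8 → |·| ≈ 66.807, ∠ ≈ 89.14°
pole (1 + j668·0.025) = 1 + j16.7 → |·| ≈ 16.73, ∠ ≈ 86.57°
pole (1 + j668·0.005) = 1 + j3.34 → |·| ≈ 3.4865, ∠ ≈ 73.33°
|G| = 0.0005 · 668 · 167 / (66.807 · 16.73 · 3.4865) ≈ 0.014314

0.0143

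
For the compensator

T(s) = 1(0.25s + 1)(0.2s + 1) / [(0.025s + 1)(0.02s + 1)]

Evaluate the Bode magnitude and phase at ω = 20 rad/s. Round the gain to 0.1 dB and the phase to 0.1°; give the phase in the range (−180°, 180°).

24.8 dB, 106.3°

At ω = 20 rad/s:
zero (1 + j20·0.25) = 1 + j5 → |·| ≈ 5.099, ∠ ≈ 78.69°
zero (1 + j20·0.2) = 1 + j4 → |·| ≈ 4.1231, ∠ ≈ 75.96°
pole (1 + j20·0.025) = 1 + j0.5 → |·| ≈ 1.118, ∠ ≈ 26.57°
pole (1 + j20·0.02) = 1 + j0.4 → |·| ≈ 1.077, ∠ ≈ 21.80°
|T| = 1 · 5.099 · 4.1231 / (1.118 · 1.077) ≈ 17.46
Gain = 20 log₁₀(17.46) ≈ 24.84 dB
∠T = (78.69° + 75.96°) − (26.57° + 21.80°) = 106.28°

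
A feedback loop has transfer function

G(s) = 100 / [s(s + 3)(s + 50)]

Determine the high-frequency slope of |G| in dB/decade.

-60 dB/decade

Each pole contributes −20 dB/decade at high frequency; each zero contributes +20 dB/decade.
Net: 0 zero(s) − 3 pole(s) → -60 dB/decade.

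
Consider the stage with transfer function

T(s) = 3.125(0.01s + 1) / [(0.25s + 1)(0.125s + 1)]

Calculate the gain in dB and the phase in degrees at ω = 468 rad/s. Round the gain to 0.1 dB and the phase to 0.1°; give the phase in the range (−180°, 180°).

At ω = 468 rad/s:
zero (1 + j468·0.01) = 1 + j4.68 → |·| ≈ 4.7856, ∠ ≈ 77.94°
pole (1 + j468·0.25) = 1 + j117 → |·| ≈ 117, ∠ ≈ 89.51°
pole (1 + j468·0.125) = 1 + j58.5 → |·| ≈ 58.509, ∠ ≈ 89.02°
|T| = 3.125 · 4.7856 / (117 · 58.509) ≈ 0.0021846
Gain = 20 log₁₀(0.0021846) ≈ -53.21 dB
∠T = (77.94°) − (89.51° + 89.02°) = -100.59°

-53.2 dB, -100.6°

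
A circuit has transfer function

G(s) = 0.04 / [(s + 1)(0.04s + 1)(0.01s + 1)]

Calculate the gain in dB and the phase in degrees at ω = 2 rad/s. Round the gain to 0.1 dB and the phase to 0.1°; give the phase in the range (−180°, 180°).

At ω = 2 rad/s:
pole (1 + j2·1) = 1 + j2 → |·| ≈ 2.2361, ∠ ≈ 63.43°
pole (1 + j2·0.04) = 1 + j0.08 → |·| ≈ 1.0032, ∠ ≈ 4.57°
pole (1 + j2·0.01) = 1 + j0.02 → |·| ≈ 1.0002, ∠ ≈ 1.15°
|G| = 0.04 · 1 / (2.2361 · 1.0032 · 1.0002) ≈ 0.017828
Gain = 20 log₁₀(0.017828) ≈ -34.98 dB
∠G = (0°) − (63.43° + 4.57° + 1.15°) = -69.15°

-35.0 dB, -69.2°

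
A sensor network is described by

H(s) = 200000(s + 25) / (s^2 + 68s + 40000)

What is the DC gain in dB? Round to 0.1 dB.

41.9 dB

H(0) = 200000·25 / 40000 = 125
20 log₁₀(125) ≈ 41.94 dB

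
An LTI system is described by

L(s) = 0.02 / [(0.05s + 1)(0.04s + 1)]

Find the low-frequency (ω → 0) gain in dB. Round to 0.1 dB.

L(0) = 0.02 · 1 / 1 = 0.02
20 log₁₀(0.02) ≈ -33.98 dB

-34.0 dB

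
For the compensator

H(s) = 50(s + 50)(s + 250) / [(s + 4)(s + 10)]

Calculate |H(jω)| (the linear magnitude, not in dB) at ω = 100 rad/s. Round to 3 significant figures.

At s = jω = j100:
zero (s+50): 50 + j100 → |·| = √(50²+100²) = √12500 ≈ 111.8, ∠ = arctan(100/50) ≈ 63.43°
zero (s+250): 250 + j100 → |·| = √(250²+100²) = √72500 ≈ 269.26, ∠ = arctan(100/250) ≈ 21.80°
pole (s+4): 4 + j100 → |·| = √(4²+100²) = √10016 ≈ 100.08, ∠ = arctan(100/4) ≈ 87.71°
pole (s+10): 10 + j100 → |·| = √(10²+100²) = √10100 ≈ 100.5, ∠ = arctan(100/10) ≈ 84.29°
|H| = 50 · 30103 / 10058 ≈ 149.65

150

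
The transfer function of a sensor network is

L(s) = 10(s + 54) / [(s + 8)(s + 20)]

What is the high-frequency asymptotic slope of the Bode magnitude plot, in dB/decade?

Each pole contributes −20 dB/decade at high frequency; each zero contributes +20 dB/decade.
Net: 1 zero(s) − 2 pole(s) → -20 dB/decade.

-20 dB/decade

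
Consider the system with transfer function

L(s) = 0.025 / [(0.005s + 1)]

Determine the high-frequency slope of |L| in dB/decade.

Each pole contributes −20 dB/decade at high frequency; each zero contributes +20 dB/decade.
Net: 0 zero(s) − 1 pole(s) → -20 dB/decade.

-20 dB/decade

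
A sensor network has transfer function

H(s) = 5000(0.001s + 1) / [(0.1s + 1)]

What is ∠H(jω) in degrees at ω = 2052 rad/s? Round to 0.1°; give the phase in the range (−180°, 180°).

-25.7°

At ω = 2052 rad/s:
zero (1 + j2052·0.001) = 1 + j2.052 → |·| ≈ 2.2827, ∠ ≈ 64.02°
pole (1 + j2052·0.1) = 1 + j205.2 → |·| ≈ 205.2, ∠ ≈ 89.72°
∠H = (64.02°) − (89.72°) = -25.70°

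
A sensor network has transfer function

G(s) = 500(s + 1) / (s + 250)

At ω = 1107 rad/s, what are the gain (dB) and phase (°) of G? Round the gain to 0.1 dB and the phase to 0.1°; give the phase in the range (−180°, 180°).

53.8 dB, 12.7°

At s = jω = j1107:
zero (s+1): 1 + j1107 → |·| = √(1²+1107²) = √1225450 ≈ 1107, ∠ = arctan(1107/1) ≈ 89.95°
pole (s+250): 250 + j1107 → |·| = √(250²+1107²) = √1287949 ≈ 1134.9, ∠ = arctan(1107/250) ≈ 77.27°
|G| = 500 · 1107 / 1134.9 ≈ 487.71
Gain = 20 log₁₀(487.71) ≈ 53.76 dB
∠G = 89.95° − 77.27° = 12.68°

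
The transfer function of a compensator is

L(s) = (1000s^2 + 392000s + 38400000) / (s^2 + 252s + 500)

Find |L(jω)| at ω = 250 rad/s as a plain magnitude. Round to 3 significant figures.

1.14e+03

Substitute s = j250:
Numerator: 1000(j250)^2 + 392000(j250) + 38400000 = -24100000 + j98000000
Denominator: (j250)^2 + 252(j250) + 500 = -62000 + j63000
|N| = √(24100000² + 98000000²) ≈ 1.0092e+08, ∠N ≈ 103.82°
|D| = √(62000² + 63000²) ≈ 88391, ∠D ≈ 134.54°
|L| = 1.0092e+08 / 88391 ≈ 1141.7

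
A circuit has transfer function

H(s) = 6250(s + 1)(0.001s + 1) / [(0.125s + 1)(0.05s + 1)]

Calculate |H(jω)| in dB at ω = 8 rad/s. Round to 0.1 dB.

90.4 dB

At ω = 8 rad/s:
zero (1 + j8·1) = 1 + j8 → |·| ≈ 8.0623, ∠ ≈ 82.87°
zero (1 + j8·0.001) = 1 + j0.008 → |·| ≈ 1, ∠ ≈ 0.46°
pole (1 + j8·0.125) = 1 + j1 → |·| ≈ 1.4142, ∠ ≈ 45.00°
pole (1 + j8·0.05) = 1 + j0.4 → |·| ≈ 1.077, ∠ ≈ 21.80°
|H| = 6250 · 8.0623 · 1 / (1.4142 · 1.077) ≈ 33084
Gain = 20 log₁₀(33084) ≈ 90.39 dB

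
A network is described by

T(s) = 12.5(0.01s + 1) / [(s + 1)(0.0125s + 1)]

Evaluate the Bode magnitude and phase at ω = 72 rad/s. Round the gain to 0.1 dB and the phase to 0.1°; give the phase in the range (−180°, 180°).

-16.0 dB, -95.4°

At ω = 72 rad/s:
zero (1 + j72·0.01) = 1 + j0.72 → |·| ≈ 1.2322, ∠ ≈ 35.75°
pole (1 + j72·1) = 1 + j72 → |·| ≈ 72.007, ∠ ≈ 89.20°
pole (1 + j72·0.0125) = 1 + j0.9 → |·| ≈ 1.3454, ∠ ≈ 41.99°
|T| = 12.5 · 1.2322 / (72.007 · 1.3454) ≈ 0.15899
Gain = 20 log₁₀(0.15899) ≈ -15.97 dB
∠T = (35.75°) − (89.20° + 41.99°) = -95.44°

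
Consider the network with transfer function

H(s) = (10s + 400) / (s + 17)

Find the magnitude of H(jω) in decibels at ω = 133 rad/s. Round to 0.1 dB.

Substitute s = j133:
Numerator: 10(j133) + 400 = 400 + j1330
Denominator: (j133) + 17 = 17 + j133
|N| = √(400² + 1330²) ≈ 1388.8, ∠N ≈ 73.26°
|D| = √(17² + 133²) ≈ 134.08, ∠D ≈ 82.72°
|H| = 1388.8 / 134.08 ≈ 10.358
Gain = 20 log₁₀(10.358) ≈ 20.31 dB

20.3 dB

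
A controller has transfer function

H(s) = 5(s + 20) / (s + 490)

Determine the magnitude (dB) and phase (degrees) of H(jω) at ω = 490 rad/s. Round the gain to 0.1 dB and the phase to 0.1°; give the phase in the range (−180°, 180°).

At s = jω = j490:
zero (s+20): 20 + j490 → |·| = √(20²+490²) = √240500 ≈ 490.41, ∠ = arctan(490/20) ≈ 87.66°
pole (s+490): 490 + j490 → |·| = √(490²+490²) = √480200 ≈ 692.96, ∠ = arctan(490/490) ≈ 45.00°
|H| = 5 · 490.41 / 692.96 ≈ 3.5385
Gain = 20 log₁₀(3.5385) ≈ 10.98 dB
∠H = 87.66° − 45.00° = 42.66°

11.0 dB, 42.7°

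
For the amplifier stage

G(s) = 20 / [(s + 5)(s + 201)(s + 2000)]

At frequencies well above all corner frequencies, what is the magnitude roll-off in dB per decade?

Each pole contributes −20 dB/decade at high frequency; each zero contributes +20 dB/decade.
Net: 0 zero(s) − 3 pole(s) → -60 dB/decade.

-60 dB/decade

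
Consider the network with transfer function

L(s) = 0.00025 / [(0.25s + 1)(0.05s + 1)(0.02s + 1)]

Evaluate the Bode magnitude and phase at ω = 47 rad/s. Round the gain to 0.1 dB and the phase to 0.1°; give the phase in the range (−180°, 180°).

-104.4 dB, 164.7°

At ω = 47 rad/s:
pole (1 + j47·0.25) = 1 + j11.75 → |·| ≈ 11.792, ∠ ≈ 85.14°
pole (1 + j47·0.05) = 1 + j2.35 → |·| ≈ 2.5539, ∠ ≈ 66.95°
pole (1 + j47·0.02) = 1 + j0.94 → |·| ≈ 1.3724, ∠ ≈ 43.23°
|L| = 0.00025 · 1 / (11.792 · 2.5539 · 1.3724) ≈ 6.0488e-06
Gain = 20 log₁₀(6.0488e-06) ≈ -104.37 dB
∠L = (0°) − (85.14° + 66.95° + 43.23°) = -195.32° ≡ 164.68° (principal value)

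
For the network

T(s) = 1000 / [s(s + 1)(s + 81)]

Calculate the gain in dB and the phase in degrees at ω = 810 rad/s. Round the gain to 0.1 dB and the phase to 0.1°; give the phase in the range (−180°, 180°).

-114.6 dB, 95.8°

At s = jω = j810:
pole (s+1): 1 + j810 → |·| = √(1²+810²) = √656101 ≈ 810, ∠ = arctan(810/1) ≈ 89.93°
pole (s+81): 81 + j810 → |·| = √(81²+810²) = √662661 ≈ 814.04, ∠ = arctan(810/81) ≈ 84.29°
pole at origin: |s| = 810, ∠ = 90.00° (in denominator)
|T| = 1000 / 5.3409e+08 ≈ 1.8723e-06
Gain = 20 log₁₀(1.8723e-06) ≈ -114.55 dB
∠T = 0.00° − 264.22° = -264.22° ≡ 95.78° (principal value)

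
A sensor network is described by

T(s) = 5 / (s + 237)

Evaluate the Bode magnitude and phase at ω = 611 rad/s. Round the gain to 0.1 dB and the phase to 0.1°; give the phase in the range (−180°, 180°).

-42.4 dB, -68.8°

At s = jω = j611:
pole (s+237): 237 + j611 → |·| = √(237²+611²) = √429490 ≈ 655.35, ∠ = arctan(611/237) ≈ 68.80°
|T| = 5 / 655.35 ≈ 0.0076295
Gain = 20 log₁₀(0.0076295) ≈ -42.35 dB
∠T = 0.00° − 68.80° = -68.80°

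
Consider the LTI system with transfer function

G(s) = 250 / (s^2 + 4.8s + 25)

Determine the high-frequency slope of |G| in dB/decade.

-40 dB/decade

Each pole contributes −20 dB/decade at high frequency; each zero contributes +20 dB/decade.
Net: 0 zero(s) − 2 pole(s) → -40 dB/decade.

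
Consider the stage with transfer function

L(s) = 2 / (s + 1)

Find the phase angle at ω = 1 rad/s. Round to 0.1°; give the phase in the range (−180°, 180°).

Substitute s = j1:
Numerator: 2 = 2 + j0
Denominator: (j1) + 1 = 1 + j1
|N| = √(2² + 0²) ≈ 2, ∠N ≈ 0.00°
|D| = √(1² + 1²) ≈ 1.4142, ∠D ≈ 45.00°
∠L = 0.00° − 45.00° = -45.00°

-45.0°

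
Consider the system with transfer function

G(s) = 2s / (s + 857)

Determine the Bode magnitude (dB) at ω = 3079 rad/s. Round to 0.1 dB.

5.7 dB

At s = jω = j3079:
zero at origin: s = j3079 → |·| = 3079, ∠ = 90.00°
pole (s+857): 857 + j3079 → |·| = √(857²+3079²) = √10214690 ≈ 3196, ∠ = arctan(3079/857) ≈ 74.45°
|G| = 2 · 3079 / 3196 ≈ 1.9268
Gain = 20 log₁₀(1.9268) ≈ 5.70 dB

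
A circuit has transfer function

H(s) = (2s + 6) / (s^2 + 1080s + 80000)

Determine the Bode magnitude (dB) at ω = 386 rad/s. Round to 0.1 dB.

-54.8 dB

Substitute s = j386:
Numerator: 2(j386) + 6 = 6 + j772
Denominator: (j386)^2 + 1080(j386) + 80000 = -68996 + j416880
|N| = √(6² + 772²) ≈ 772.02, ∠N ≈ 89.55°
|D| = √(68996² + 416880²) ≈ 4.2255e+05, ∠D ≈ 99.40°
|H| = 772.02 / 4.2255e+05 ≈ 0.0018271
Gain = 20 log₁₀(0.0018271) ≈ -54.76 dB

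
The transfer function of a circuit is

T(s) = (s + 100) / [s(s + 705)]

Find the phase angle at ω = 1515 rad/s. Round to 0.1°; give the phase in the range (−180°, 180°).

-68.8°

At s = jω = j1515:
zero (s+100): 100 + j1515 → |·| = √(100²+1515²) = √2305225 ≈ 1518.3, ∠ = arctan(1515/100) ≈ 86.22°
pole (s+705): 705 + j1515 → |·| = √(705²+1515²) = √2792250 ≈ 1671, ∠ = arctan(1515/705) ≈ 65.05°
pole at origin: |s| = 1515, ∠ = 90.00° (in denominator)
∠T = 86.22° − 155.05° = -68.83°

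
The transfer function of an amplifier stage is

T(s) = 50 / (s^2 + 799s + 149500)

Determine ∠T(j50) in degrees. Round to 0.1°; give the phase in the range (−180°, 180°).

-15.2°

Substitute s = j50:
Numerator: 50 = 50 + j0
Denominator: (j50)^2 + 799(j50) + 149500 = 147000 + j39950
|N| = √(50² + 0²) ≈ 50, ∠N ≈ 0.00°
|D| = √(147000² + 39950²) ≈ 1.5233e+05, ∠D ≈ 15.20°
∠T = 0.00° − 15.20° = -15.20°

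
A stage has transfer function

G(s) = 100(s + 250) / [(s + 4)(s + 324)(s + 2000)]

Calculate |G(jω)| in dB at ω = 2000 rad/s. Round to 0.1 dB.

-95.1 dB

At s = jω = j2000:
zero (s+250): 250 + j2000 → |·| = √(250²+2000²) = √4062500 ≈ 2015.6, ∠ = arctan(2000/250) ≈ 82.87°
pole (s+4): 4 + j2000 → |·| = √(4²+2000²) = √4000016 ≈ 2000, ∠ = arctan(2000/4) ≈ 89.89°
pole (s+324): 324 + j2000 → |·| = √(324²+2000²) = √4104976 ≈ 2026.1, ∠ = arctan(2000/324) ≈ 80.80°
pole (s+2000): 2000 + j2000 → |·| = √(2000²+2000²) = √8000000 ≈ 2828.4, ∠ = arctan(2000/2000) ≈ 45.00°
|G| = 100 · 2015.6 / 1.1461e+10 ≈ 1.7587e-05
Gain = 20 log₁₀(1.7587e-05) ≈ -95.10 dB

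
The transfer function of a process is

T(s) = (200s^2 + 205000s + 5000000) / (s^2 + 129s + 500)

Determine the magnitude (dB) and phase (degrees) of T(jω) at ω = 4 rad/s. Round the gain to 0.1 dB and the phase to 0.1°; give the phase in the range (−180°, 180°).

77.1 dB, -37.5°

Substitute s = j4:
Numerator: 200(j4)^2 + 205000(j4) + 5000000 = 4996800 + j820000
Denominator: (j4)^2 + 129(j4) + 500 = 484 + j516
|N| = √(4996800² + 820000²) ≈ 5.0636e+06, ∠N ≈ 9.32°
|D| = √(484² + 516²) ≈ 707.47, ∠D ≈ 46.83°
|T| = 5.0636e+06 / 707.47 ≈ 7157.3
Gain = 20 log₁₀(7157.3) ≈ 77.09 dB
∠T = 9.32° − 46.83° = -37.51°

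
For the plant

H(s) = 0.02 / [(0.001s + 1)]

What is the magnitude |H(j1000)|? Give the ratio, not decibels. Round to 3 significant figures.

0.0141

At ω = 1000 rad/s:
pole (1 + j1000·0.001) = 1 + j1 → |·| ≈ 1.4142, ∠ ≈ 45.00°
|H| = 0.02 · 1 / (1.4142) ≈ 0.014142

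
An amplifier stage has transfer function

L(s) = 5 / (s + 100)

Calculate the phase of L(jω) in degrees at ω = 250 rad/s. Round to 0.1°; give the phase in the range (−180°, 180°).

At s = jω = j250:
pole (s+100): 100 + j250 → |·| = √(100²+250²) = √72500 ≈ 269.26, ∠ = arctan(250/100) ≈ 68.20°
∠L = 0.00° − 68.20° = -68.20°

-68.2°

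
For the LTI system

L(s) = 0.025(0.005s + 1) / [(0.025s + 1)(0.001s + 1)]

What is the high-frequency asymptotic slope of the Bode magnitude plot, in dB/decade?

-20 dB/decade

Each pole contributes −20 dB/decade at high frequency; each zero contributes +20 dB/decade.
Net: 1 zero(s) − 2 pole(s) → -20 dB/decade.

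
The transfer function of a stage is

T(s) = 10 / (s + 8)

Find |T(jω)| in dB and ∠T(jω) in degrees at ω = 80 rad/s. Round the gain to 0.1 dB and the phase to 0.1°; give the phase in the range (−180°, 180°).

Substitute s = j80:
Numerator: 10 = 10 + j0
Denominator: (j80) + 8 = 8 + j80
|N| = √(10² + 0²) ≈ 10, ∠N ≈ 0.00°
|D| = √(8² + 80²) ≈ 80.399, ∠D ≈ 84.29°
|T| = 10 / 80.399 ≈ 0.12438
Gain = 20 log₁₀(0.12438) ≈ -18.10 dB
∠T = 0.00° − 84.29° = -84.29°

-18.1 dB, -84.3°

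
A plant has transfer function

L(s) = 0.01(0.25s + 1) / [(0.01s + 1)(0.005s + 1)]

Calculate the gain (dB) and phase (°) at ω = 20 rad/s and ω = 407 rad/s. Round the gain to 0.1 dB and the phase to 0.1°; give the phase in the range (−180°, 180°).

ω = 20: -26.1 dB, 61.7°; ω = 407: -19.4 dB, -50.6°

At ω = 20 rad/s:
zero (1 + j20·0.25) = 1 + j5 → |·| ≈ 5.099, ∠ ≈ 78.69°
pole (1 + j20·0.01) = 1 + j0.2 → |·| ≈ 1.0198, ∠ ≈ 11.31°
pole (1 + j20·0.005) = 1 + j0.1 → |·| ≈ 1.005, ∠ ≈ 5.71°
|L| = 0.01 · 5.099 / (1.0198 · 1.005) ≈ 0.049751
Gain = 20 log₁₀(0.049751) ≈ -26.06 dB
∠L = (78.69°) − (11.31° + 5.71°) = 61.67°

At ω = 407 rad/s:
zero (1 + j407·0.25) = 1 + j101.75 → |·| ≈ 101.75, ∠ ≈ 89.44°
pole (1 + j407·0.01) = 1 + j4.07 → |·| ≈ 4.191, ∠ ≈ 76.20°
pole (1 + j407·0.005) = 1 + j2.035 → |·| ≈ 2.2674, ∠ ≈ 63.83°
|L| = 0.01 · 101.75 / (4.191 · 2.2674) ≈ 0.10708
Gain = 20 log₁₀(0.10708) ≈ -19.41 dB
∠L = (89.44°) − (76.20° + 63.83°) = -50.59°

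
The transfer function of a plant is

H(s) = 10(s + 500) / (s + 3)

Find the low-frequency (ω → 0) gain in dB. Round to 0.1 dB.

64.4 dB

H(0) = 10·500 / (3) ≈ 1666.7
20 log₁₀(1666.7) ≈ 64.44 dB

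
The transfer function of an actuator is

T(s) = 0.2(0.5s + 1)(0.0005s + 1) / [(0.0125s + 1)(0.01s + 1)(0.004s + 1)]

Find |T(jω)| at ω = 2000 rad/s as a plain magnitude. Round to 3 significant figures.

At ω = 2000 rad/s:
zero (1 + j2000·0.5) = 1 + j1000 → |·| ≈ 1000, ∠ ≈ 89.94°
zero (1 + j2000·0.0005) = 1 + j1 → |·| ≈ 1.4142, ∠ ≈ 45.00°
pole (1 + j2000·0.0125) = 1 + j25 → |·| ≈ 25.02, ∠ ≈ 87.71°
pole (1 + j2000·0.01) = 1 + j20 → |·| ≈ 20.025, ∠ ≈ 87.14°
pole (1 + j2000·0.004) = 1 + j8 → |·| ≈ 8.0623, ∠ ≈ 82.87°
|T| = 0.2 · 1000 · 1.4142 / (25.02 · 20.025 · 8.0623) ≈ 0.07002

0.0700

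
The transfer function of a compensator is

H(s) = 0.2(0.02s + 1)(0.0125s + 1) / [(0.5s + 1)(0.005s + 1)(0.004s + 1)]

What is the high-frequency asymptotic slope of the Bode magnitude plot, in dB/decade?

-20 dB/decade

Each pole contributes −20 dB/decade at high frequency; each zero contributes +20 dB/decade.
Net: 2 zero(s) − 3 pole(s) → -20 dB/decade.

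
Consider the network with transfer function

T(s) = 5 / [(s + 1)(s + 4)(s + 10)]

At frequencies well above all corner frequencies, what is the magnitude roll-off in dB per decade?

Each pole contributes −20 dB/decade at high frequency; each zero contributes +20 dB/decade.
Net: 0 zero(s) − 3 pole(s) → -60 dB/decade.

-60 dB/decade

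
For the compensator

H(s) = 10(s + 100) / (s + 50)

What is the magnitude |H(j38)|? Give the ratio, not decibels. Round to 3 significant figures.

17.0

At s = jω = j38:
zero (s+100): 100 + j38 → |·| = √(100²+38²) = √11444 ≈ 106.98, ∠ = arctan(38/100) ≈ 20.81°
pole (s+50): 50 + j38 → |·| = √(50²+38²) = √3944 ≈ 62.801, ∠ = arctan(38/50) ≈ 37.23°
|H| = 10 · 106.98 / 62.801 ≈ 17.035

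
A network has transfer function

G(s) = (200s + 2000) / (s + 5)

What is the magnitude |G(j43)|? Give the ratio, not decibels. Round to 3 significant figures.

204

Substitute s = j43:
Numerator: 200(j43) + 2000 = 2000 + j8600
Denominator: (j43) + 5 = 5 + j43
|N| = √(2000² + 8600²) ≈ 8829.5, ∠N ≈ 76.91°
|D| = √(5² + 43²) ≈ 43.29, ∠D ≈ 83.37°
|G| = 8829.5 / 43.29 ≈ 203.96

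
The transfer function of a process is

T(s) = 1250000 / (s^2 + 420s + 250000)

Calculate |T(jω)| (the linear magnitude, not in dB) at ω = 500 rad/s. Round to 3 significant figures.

At s = jω = j500:
quadratic: (j500)² + 420·j500 + 250000 = 0 + j210000 → |·| ≈ 2.1e+05, ∠ ≈ 90.00°
|T| = 1250000 / 2.1e+05 ≈ 5.9524

5.95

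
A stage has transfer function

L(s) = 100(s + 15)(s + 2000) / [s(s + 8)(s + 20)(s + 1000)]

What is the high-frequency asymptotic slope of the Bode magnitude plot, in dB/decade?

-40 dB/decade

Each pole contributes −20 dB/decade at high frequency; each zero contributes +20 dB/decade.
Net: 2 zero(s) − 4 pole(s) → -40 dB/decade.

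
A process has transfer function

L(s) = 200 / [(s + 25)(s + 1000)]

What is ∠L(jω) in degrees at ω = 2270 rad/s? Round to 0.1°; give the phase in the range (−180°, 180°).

At s = jω = j2270:
pole (s+25): 25 + j2270 → |·| = √(25²+2270²) = √5153525 ≈ 2270.1, ∠ = arctan(2270/25) ≈ 89.37°
pole (s+1000): 1000 + j2270 → |·| = √(1000²+2270²) = √6152900 ≈ 2480.5, ∠ = arctan(2270/1000) ≈ 66.23°
∠L = 0.00° − 155.60° = -155.60°

-155.6°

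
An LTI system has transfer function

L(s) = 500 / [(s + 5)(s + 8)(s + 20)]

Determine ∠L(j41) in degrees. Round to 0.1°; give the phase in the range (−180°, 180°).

At s = jω = j41:
pole (s+5): 5 + j41 → |·| = √(5²+41²) = √1706 ≈ 41.304, ∠ = arctan(41/5) ≈ 83.05°
pole (s+8): 8 + j41 → |·| = √(8²+41²) = √1745 ≈ 41.773, ∠ = arctan(41/8) ≈ 78.96°
pole (s+20): 20 + j41 → |·| = √(20²+41²) = √2081 ≈ 45.618, ∠ = arctan(41/20) ≈ 64.00°
∠L = 0.00° − 226.01° = -226.01° ≡ 133.99° (principal value)

134.0°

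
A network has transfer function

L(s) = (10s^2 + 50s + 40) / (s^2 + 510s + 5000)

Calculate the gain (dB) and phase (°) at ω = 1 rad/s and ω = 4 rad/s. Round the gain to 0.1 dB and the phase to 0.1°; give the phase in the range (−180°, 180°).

Substitute s = j1:
Numerator: 10(j1)^2 + 50(j1) + 40 = 30 + j50
Denominator: (j1)^2 + 510(j1) + 5000 = 4999 + j510
|N| = √(30² + 50²) ≈ 58.31, ∠N ≈ 59.04°
|D| = √(4999² + 510²) ≈ 5024.9, ∠D ≈ 5.83°
|L| = 58.31 / 5024.9 ≈ 0.011604
Gain = 20 log₁₀(0.011604) ≈ -38.71 dB
∠L = 59.04° − 5.83° = 53.21°

Substitute s = j4:
Numerator: 10(j4)^2 + 50(j4) + 40 = -120 + j200
Denominator: (j4)^2 + 510(j4) + 5000 = 4984 + j2040
|N| = √(120² + 200²) ≈ 233.24, ∠N ≈ 120.96°
|D| = √(4984² + 2040²) ≈ 5385.3, ∠D ≈ 22.26°
|L| = 233.24 / 5385.3 ≈ 0.04331
Gain = 20 log₁₀(0.04331) ≈ -27.27 dB
∠L = 120.96° − 22.26° = 98.70°

ω = 1: -38.7 dB, 53.2°; ω = 4: -27.3 dB, 98.7°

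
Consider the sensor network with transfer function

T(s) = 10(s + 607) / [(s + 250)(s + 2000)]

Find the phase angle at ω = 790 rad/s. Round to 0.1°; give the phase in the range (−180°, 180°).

At s = jω = j790:
zero (s+607): 607 + j790 → |·| = √(607²+790²) = √992549 ≈ 996.27, ∠ = arctan(790/607) ≈ 52.46°
pole (s+250): 250 + j790 → |·| = √(250²+790²) = √686600 ≈ 828.61, ∠ = arctan(790/250) ≈ 72.44°
pole (s+2000): 2000 + j790 → |·| = √(2000²+790²) = √4624100 ≈ 2150.4, ∠ = arctan(790/2000) ≈ 21.55°
∠T = 52.46° − 93.99° = -41.53°

-41.5°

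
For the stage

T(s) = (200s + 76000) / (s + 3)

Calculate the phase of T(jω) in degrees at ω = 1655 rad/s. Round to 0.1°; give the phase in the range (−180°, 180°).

Substitute s = j1655:
Numerator: 200(j1655) + 76000 = 76000 + j331000
Denominator: (j1655) + 3 = 3 + j1655
|N| = √(76000² + 331000²) ≈ 3.3961e+05, ∠N ≈ 77.07°
|D| = √(3² + 1655²) ≈ 1655, ∠D ≈ 89.90°
∠T = 77.07° − 89.90° = -12.83°

-12.8°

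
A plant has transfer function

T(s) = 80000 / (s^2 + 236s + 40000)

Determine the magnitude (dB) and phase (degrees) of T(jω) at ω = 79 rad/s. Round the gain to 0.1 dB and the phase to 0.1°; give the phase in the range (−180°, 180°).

6.3 dB, -28.9°

At s = jω = j79:
quadratic: (j79)² + 236·j79 + 40000 = 33759 + j18644 → |·| ≈ 38565, ∠ ≈ 28.91°
|T| = 80000 / 38565 ≈ 2.0744
Gain = 20 log₁₀(2.0744) ≈ 6.34 dB
∠T = 0.00° − 28.91° = -28.91°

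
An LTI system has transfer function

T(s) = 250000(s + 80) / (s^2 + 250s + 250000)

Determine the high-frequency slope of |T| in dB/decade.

Each pole contributes −20 dB/decade at high frequency; each zero contributes +20 dB/decade.
Net: 1 zero(s) − 2 pole(s) → -20 dB/decade.

-20 dB/decade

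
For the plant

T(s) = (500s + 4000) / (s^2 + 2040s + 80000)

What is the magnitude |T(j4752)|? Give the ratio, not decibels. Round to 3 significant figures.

0.0970

Substitute s = j4752:
Numerator: 500(j4752) + 4000 = 4000 + j2376000
Denominator: (j4752)^2 + 2040(j4752) + 80000 = -22501504 + j9694080
|N| = √(4000² + 2376000²) ≈ 2.376e+06, ∠N ≈ 89.90°
|D| = √(22501504² + 9694080²) ≈ 2.4501e+07, ∠D ≈ 156.69°
|T| = 2.376e+06 / 2.4501e+07 ≈ 0.096976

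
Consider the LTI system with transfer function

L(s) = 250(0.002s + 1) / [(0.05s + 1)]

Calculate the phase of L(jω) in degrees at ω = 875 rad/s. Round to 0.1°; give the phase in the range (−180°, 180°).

-28.4°

At ω = 875 rad/s:
zero (1 + j875·0.002) = 1 + j1.75 → |·| ≈ 2.0156, ∠ ≈ 60.26°
pole (1 + j875·0.05) = 1 + j43.75 → |·| ≈ 43.761, ∠ ≈ 88.69°
∠L = (60.26°) − (88.69°) = -28.43°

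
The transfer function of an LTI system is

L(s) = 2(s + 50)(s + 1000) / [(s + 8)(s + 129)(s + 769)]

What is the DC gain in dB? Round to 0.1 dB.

L(0) = 2·50·1000 / (8·129·769) ≈ 0.12601
20 log₁₀(0.12601) ≈ -17.99 dB

-18.0 dB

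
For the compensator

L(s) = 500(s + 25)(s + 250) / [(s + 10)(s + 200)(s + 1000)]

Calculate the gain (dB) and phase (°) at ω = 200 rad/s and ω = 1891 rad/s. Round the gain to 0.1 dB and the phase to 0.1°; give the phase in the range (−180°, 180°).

ω = 200: -5.1 dB, -21.9°; ω = 1891: -12.6 dB, -64.1°

At s = jω = j200:
zero (s+25): 25 + j200 → |·| = √(25²+200²) = √40625 ≈ 201.56, ∠ = arctan(200/25) ≈ 82.87°
zero (s+250): 250 + j200 → |·| = √(250²+200²) = √102500 ≈ 320.16, ∠ = arctan(200/250) ≈ 38.66°
pole (s+10): 10 + j200 → |·| = √(10²+200²) = √40100 ≈ 200.25, ∠ = arctan(200/10) ≈ 87.14°
pole (s+200): 200 + j200 → |·| = √(200²+200²) = √80000 ≈ 282.84, ∠ = arctan(200/200) ≈ 45.00°
pole (s+1000): 1000 + j200 → |·| = √(1000²+200²) = √1040000 ≈ 1019.8, ∠ = arctan(200/1000) ≈ 11.31°
|L| = 500 · 64531 / 5.776e+07 ≈ 0.55861
Gain = 20 log₁₀(0.55861) ≈ -5.06 dB
∠L = 121.53° − 143.45° = -21.92°

At s = jω = j1891:
zero (s+25): 25 + j1891 → |·| = √(25²+1891²) = √3576506 ≈ 1891.2, ∠ = arctan(1891/25) ≈ 89.24°
zero (s+250): 250 + j1891 → |·| = √(250²+1891²) = √3638381 ≈ 1907.5, ∠ = arctan(1891/250) ≈ 82.47°
pole (s+10): 10 + j1891 → |·| = √(10²+1891²) = √3575981 ≈ 1891, ∠ = arctan(1891/10) ≈ 89.70°
pole (s+200): 200 + j1891 → |·| = √(200²+1891²) = √3615881 ≈ 1901.5, ∠ = arctan(1891/200) ≈ 83.96°
pole (s+1000): 1000 + j1891 → |·| = √(1000²+1891²) = √4575881 ≈ 2139.1, ∠ = arctan(1891/1000) ≈ 62.13°
|L| = 500 · 3.6075e+06 / 7.6916e+09 ≈ 0.23451
Gain = 20 log₁₀(0.23451) ≈ -12.60 dB
∠L = 171.71° − 235.79° = -64.08°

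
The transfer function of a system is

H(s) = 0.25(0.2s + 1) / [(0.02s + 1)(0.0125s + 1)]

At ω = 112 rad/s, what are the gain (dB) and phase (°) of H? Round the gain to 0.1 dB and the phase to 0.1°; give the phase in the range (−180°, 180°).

At ω = 112 rad/s:
zero (1 + j112·0.2) = 1 + j22.4 → |·| ≈ 22.422, ∠ ≈ 87.44°
pole (1 + j112·0.02) = 1 + j2.24 → |·| ≈ 2.4531, ∠ ≈ 65.94°
pole (1 + j112·0.0125) = 1 + j1.4 → |·| ≈ 1.7205, ∠ ≈ 54.46°
|H| = 0.25 · 22.422 / (2.4531 · 1.7205) ≈ 1.3281
Gain = 20 log₁₀(1.3281) ≈ 2.46 dB
∠H = (87.44°) − (65.94° + 54.46°) = -32.96°

2.5 dB, -33.0°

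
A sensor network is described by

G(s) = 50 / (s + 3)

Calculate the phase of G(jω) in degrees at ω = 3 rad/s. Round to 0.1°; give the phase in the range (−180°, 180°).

At s = jω = j3:
pole (s+3): 3 + j3 → |·| = √(3²+3²) = √18 ≈ 4.2426, ∠ = arctan(3/3) ≈ 45.00°
∠G = 0.00° − 45.00° = -45.00°

-45.0°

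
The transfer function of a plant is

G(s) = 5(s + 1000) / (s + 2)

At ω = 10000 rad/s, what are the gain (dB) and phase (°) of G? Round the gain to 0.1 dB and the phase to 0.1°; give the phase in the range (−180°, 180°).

At s = jω = j10000:
zero (s+1000): 1000 + j10000 → |·| = √(1000²+10000²) = √101000000 ≈ 10050, ∠ = arctan(10000/1000) ≈ 84.29°
pole (s+2): 2 + j10000 → |·| = √(2²+10000²) = √100000004 ≈ 10000, ∠ = arctan(10000/2) ≈ 89.99°
|G| = 5 · 10050 / 10000 ≈ 5.025
Gain = 20 log₁₀(5.025) ≈ 14.02 dB
∠G = 84.29° − 89.99° = -5.70°

14.0 dB, -5.7°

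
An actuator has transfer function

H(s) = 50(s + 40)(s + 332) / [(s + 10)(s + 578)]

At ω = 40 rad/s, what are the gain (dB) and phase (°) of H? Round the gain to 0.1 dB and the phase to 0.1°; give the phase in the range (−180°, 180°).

At s = jω = j40:
zero (s+40): 40 + j40 → |·| = √(40²+40²) = √3200 ≈ 56.569, ∠ = arctan(40/40) ≈ 45.00°
zero (s+332): 332 + j40 → |·| = √(332²+40²) = √111824 ≈ 334.4, ∠ = arctan(40/332) ≈ 6.87°
pole (s+10): 10 + j40 → |·| = √(10²+40²) = √1700 ≈ 41.231, ∠ = arctan(40/10) ≈ 75.96°
pole (s+578): 578 + j40 → |·| = √(578²+40²) = √335684 ≈ 579.38, ∠ = arctan(40/578) ≈ 3.96°
|H| = 50 · 18917 / 23888 ≈ 39.595
Gain = 20 log₁₀(39.595) ≈ 31.95 dB
∠H = 51.87° − 79.92° = -28.05°

32.0 dB, -28.1°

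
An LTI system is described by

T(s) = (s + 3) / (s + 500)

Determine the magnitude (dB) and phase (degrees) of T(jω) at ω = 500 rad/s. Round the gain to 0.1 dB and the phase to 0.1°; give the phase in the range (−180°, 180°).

-3.0 dB, 44.7°

Substitute s = j500:
Numerator: (j500) + 3 = 3 + j500
Denominator: (j500) + 500 = 500 + j500
|N| = √(3² + 500²) ≈ 500.01, ∠N ≈ 89.66°
|D| = √(500² + 500²) ≈ 707.11, ∠D ≈ 45.00°
|T| = 500.01 / 707.11 ≈ 0.70712
Gain = 20 log₁₀(0.70712) ≈ -3.01 dB
∠T = 89.66° − 45.00° = 44.66°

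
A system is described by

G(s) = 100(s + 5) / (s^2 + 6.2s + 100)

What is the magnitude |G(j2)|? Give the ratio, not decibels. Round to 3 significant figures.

5.56

At s = jω = j2:
zero (s+5): 5 + j2 → |·| = √(5²+2²) = √29 ≈ 5.3852, ∠ = arctan(2/5) ≈ 21.80°
quadratic: (j2)² + 6.2·j2 + 100 = 96 + j12.4 → |·| ≈ 96.798, ∠ ≈ 7.36°
|G| = 100 · 5.3852 / 96.798 ≈ 5.5633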